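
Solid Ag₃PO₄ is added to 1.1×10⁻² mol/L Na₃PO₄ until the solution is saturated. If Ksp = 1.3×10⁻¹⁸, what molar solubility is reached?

1.6×10⁻⁶ M

Ag₃PO₄(s) ⇌ 3 Ag⁺(aq) + PO₄³⁻(aq)
With PO₄³⁻ already at 1.1×10⁻² mol/L and s small, take [PO₄³⁻] ≈ 1.1×10⁻² mol/L and [Ag⁺] = 3s.
Ksp = [Ag⁺]^3[PO₄³⁻] = (3s)^3(1.1×10⁻²)
(3s)^3 = 1.3×10⁻¹⁸ / (1.1×10⁻²) = 1.2×10⁻¹⁶
s = 1.6×10⁻⁶ mol/L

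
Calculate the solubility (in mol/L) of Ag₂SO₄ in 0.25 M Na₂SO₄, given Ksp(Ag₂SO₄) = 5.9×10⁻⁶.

Ag₂SO₄(s) ⇌ 2 Ag⁺(aq) + SO₄²⁻(aq)
Let s be the solubility of Ag₂SO₄ here. The common ion gives [SO₄²⁻] ≈ 0.25 M, and [Ag⁺] = 2s.
Ksp = [Ag⁺]^2[SO₄²⁻] = (2s)^2(0.25)
(2s)^2 = 5.9×10⁻⁶ / (0.25) = 2.4×10⁻⁵
s = 2.4×10⁻³ M

2.4×10⁻³ M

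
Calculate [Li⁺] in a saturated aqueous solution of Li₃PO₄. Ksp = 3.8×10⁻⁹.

Li₃PO₄(s) ⇌ 3 Li⁺(aq) + PO₄³⁻(aq)
Call the molar solubility s, so that [Li⁺] = 3s and [PO₄³⁻] = s.
Ksp = [Li⁺]^3[PO₄³⁻] = (3s)^3 · s = 27s^4 = 3.8×10⁻⁹
s = 3.4×10⁻³ mol L⁻¹
[Li⁺] = 3s = 1.0×10⁻² mol L⁻¹

1.0×10⁻² M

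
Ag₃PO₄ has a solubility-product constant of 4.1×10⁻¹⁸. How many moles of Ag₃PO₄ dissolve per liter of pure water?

2.0×10⁻⁵ M

Ag₃PO₄(s) ⇌ 3 Ag⁺(aq) + PO₄³⁻(aq)
Call the molar solubility s, so that [Ag⁺] = 3s and [PO₄³⁻] = s.
Ksp = [Ag⁺]^3[PO₄³⁻] = (3s)^3 · s = 27s^4
27s^4 = 4.1×10⁻¹⁸  ⇒  s^4 = 1.5×10⁻¹⁹
s = (1.5×10⁻¹⁹)^(1/4) = 2.0×10⁻⁵ mol/L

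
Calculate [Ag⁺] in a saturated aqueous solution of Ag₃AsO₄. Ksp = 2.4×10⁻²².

Ag₃AsO₄(s) ⇌ 3 Ag⁺(aq) + AsO₄³⁻(aq)
If s mol/L of Ag₃AsO₄ dissolves, [Ag⁺] = 3s and [AsO₄³⁻] = s.
Ksp = [Ag⁺]^3[AsO₄³⁻] = (3s)^3 · s = 27s^4 = 2.4×10⁻²²
s = 1.7×10⁻⁶ mol L⁻¹
[Ag⁺] = 3s = 5.2×10⁻⁶ mol L⁻¹

5.2×10⁻⁶ M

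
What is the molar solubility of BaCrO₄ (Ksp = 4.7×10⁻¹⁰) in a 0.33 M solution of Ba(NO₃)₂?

BaCrO₄(s) ⇌ Ba²⁺(aq) + CrO₄²⁻(aq)
With Ba²⁺ already at 0.33 M and s small, take [Ba²⁺] ≈ 0.33 M and [CrO₄²⁻] = s.
Ksp = [Ba²⁺][CrO₄²⁻] = (0.33)s
s = 4.7×10⁻¹⁰ / (0.33) = 1.4×10⁻⁹
s = 1.4×10⁻⁹ M

1.4×10⁻⁹ M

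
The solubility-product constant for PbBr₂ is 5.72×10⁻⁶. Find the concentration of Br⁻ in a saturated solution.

PbBr₂(s) ⇌ Pb²⁺(aq) + 2 Br⁻(aq)
Let s be the molar solubility. Then [Pb²⁺] = s and [Br⁻] = 2s.
Ksp = [Pb²⁺][Br⁻]^2 = s · (2s)^2 = 4s^3 = 5.72×10⁻⁶
s = 1.13×10⁻² M
[Br⁻] = 2s = 2.25×10⁻² M

2.25×10⁻² M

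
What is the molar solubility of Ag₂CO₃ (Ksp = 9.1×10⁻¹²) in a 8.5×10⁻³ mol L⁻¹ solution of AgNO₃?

1.3×10⁻⁷ M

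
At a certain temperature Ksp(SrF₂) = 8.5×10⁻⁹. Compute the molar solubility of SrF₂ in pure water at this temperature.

SrF₂(s) ⇌ Sr²⁺(aq) + 2 F⁻(aq)
For each mole of SrF₂ that dissolves per liter, [Sr²⁺] = s and [F⁻] = 2s; let s denote this solubility.
Ksp = [Sr²⁺][F⁻]^2 = s · (2s)^2 = 4s^3
4s^3 = 8.5×10⁻⁹  ⇒  s^3 = 2.1×10⁻⁹
Taking the 3rd root, s = 1.3×10⁻³ mol L⁻¹.

1.3×10⁻³ M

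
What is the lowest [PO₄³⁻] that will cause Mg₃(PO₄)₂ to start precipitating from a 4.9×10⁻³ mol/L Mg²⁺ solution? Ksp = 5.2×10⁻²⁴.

6.6×10⁻⁹ M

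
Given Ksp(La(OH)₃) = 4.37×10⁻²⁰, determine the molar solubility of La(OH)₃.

6.34×10⁻⁶ M

La(OH)₃(s) ⇌ La³⁺(aq) + 3 OH⁻(aq)
Let s be the molar solubility. Then [La³⁺] = s and [OH⁻] = 3s.
Ksp = [La³⁺][OH⁻]^3 = s · (3s)^3 = 27s^4
27s^4 = 4.37×10⁻²⁰  ⇒  s^4 = 1.62×10⁻²¹
Taking the 4th root, s = 6.34×10⁻⁶ mol/L.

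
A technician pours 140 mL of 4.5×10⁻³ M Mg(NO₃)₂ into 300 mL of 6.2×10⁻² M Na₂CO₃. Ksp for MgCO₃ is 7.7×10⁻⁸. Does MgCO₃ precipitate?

Yes

After mixing, V = 140 mL + 300 mL = 440 mL.
[Mg²⁺] = (4.5×10⁻³)(140)/440 = 1.4×10⁻³ M
[CO₃²⁻] = (6.2×10⁻²)(300)/440 = 4.2×10⁻² M
Q = [Mg²⁺][CO₃²⁻] = 6.1×10⁻⁵
Since Q (6.1×10⁻⁵) exceeds Ksp (7.7×10⁻⁸), MgCO₃ will precipitate.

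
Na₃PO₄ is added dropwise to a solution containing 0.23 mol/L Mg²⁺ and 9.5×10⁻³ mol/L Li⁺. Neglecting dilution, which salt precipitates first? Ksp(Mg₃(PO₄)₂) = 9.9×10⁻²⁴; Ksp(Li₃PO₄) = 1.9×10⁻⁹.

Mg₃(PO₄)₂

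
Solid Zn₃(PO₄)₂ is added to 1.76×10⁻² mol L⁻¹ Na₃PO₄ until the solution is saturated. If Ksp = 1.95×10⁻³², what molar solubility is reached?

Zn₃(PO₄)₂(s) ⇌ 3 Zn²⁺(aq) + 2 PO₄³⁻(aq)
With PO₄³⁻ already at 1.76×10⁻² mol L⁻¹ and s small, take [PO₄³⁻] ≈ 1.76×10⁻² mol L⁻¹ and [Zn²⁺] = 3s.
Ksp = [Zn²⁺]^3[PO₄³⁻]^2 = (3s)^3(1.76×10⁻²)^2
(3s)^3 = 1.95×10⁻³² / (1.76×10⁻²)^2 = 6.30×10⁻²⁹
s = 1.33×10⁻¹⁰ mol L⁻¹

1.33×10⁻¹⁰ M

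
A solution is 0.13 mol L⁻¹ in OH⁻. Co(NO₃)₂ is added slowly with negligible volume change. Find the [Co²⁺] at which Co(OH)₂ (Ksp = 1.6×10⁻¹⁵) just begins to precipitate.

9.5×10⁻¹⁴ M

A salt starts to precipitate once the ion product Q reaches its Ksp.
Co(OH)₂(s) ⇌ Co²⁺(aq) + 2 OH⁻(aq)
Ksp = [Co²⁺][OH⁻]^2 = [Co²⁺](0.13)^2
[Co²⁺] = 1.6×10⁻¹⁵ / (0.13)^2 = 9.5×10⁻¹⁴
[Co²⁺] = 9.5×10⁻¹⁴ mol L⁻¹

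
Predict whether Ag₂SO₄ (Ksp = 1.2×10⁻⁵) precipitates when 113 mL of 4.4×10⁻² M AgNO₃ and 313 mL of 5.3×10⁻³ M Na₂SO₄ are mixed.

No

After mixing, V = 113 mL + 313 mL = 426 mL.
[Ag⁺] = (4.4×10⁻²)(113)/426 = 1.2×10⁻² M
[SO₄²⁻] = (5.3×10⁻³)(313)/426 = 3.9×10⁻³ M
Q = [Ag⁺]^2[SO₄²⁻] = 5.3×10⁻⁷
Q = 5.3×10⁻⁷ < Ksp = 1.2×10⁻⁵, so the solution is unsaturated and no precipitate forms.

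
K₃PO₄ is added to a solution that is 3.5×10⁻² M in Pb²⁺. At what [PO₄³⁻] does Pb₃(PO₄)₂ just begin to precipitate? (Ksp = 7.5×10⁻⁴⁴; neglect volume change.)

4.2×10⁻²⁰ M

Precipitation begins when Q = Ksp.
Pb₃(PO₄)₂(s) ⇌ 3 Pb²⁺(aq) + 2 PO₄³⁻(aq)
Ksp = [Pb²⁺]^3[PO₄³⁻]^2 = [PO₄³⁻]^2(3.5×10⁻²)^3
[PO₄³⁻]^2 = 7.5×10⁻⁴⁴ / (3.5×10⁻²)^3 = 1.7×10⁻³⁹
[PO₄³⁻] = 4.2×10⁻²⁰ M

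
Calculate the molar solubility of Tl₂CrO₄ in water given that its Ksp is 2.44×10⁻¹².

Tl₂CrO₄(s) ⇌ 2 Tl⁺(aq) + CrO₄²⁻(aq)
Let s be the molar solubility. Then [Tl⁺] = 2s and [CrO₄²⁻] = s.
Ksp = [Tl⁺]^2[CrO₄²⁻] = (2s)^2 · s = 4s^3
4s^3 = 2.44×10⁻¹²  ⇒  s^3 = 6.10×10⁻¹³
s = (6.10×10⁻¹³)^(1/3) = 8.48×10⁻⁵ mol L⁻¹

8.48×10⁻⁵ M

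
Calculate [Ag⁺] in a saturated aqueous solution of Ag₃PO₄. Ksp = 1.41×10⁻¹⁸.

Ag₃PO₄(s) ⇌ 3 Ag⁺(aq) + PO₄³⁻(aq)
For each mole of Ag₃PO₄ that dissolves per liter, [Ag⁺] = 3s and [PO₄³⁻] = s; let s denote this solubility.
Ksp = [Ag⁺]^3[PO₄³⁻] = (3s)^3 · s = 27s^4 = 1.41×10⁻¹⁸
s = 1.51×10⁻⁵ mol/L
[Ag⁺] = 3s = 4.54×10⁻⁵ mol/L

4.54×10⁻⁵ M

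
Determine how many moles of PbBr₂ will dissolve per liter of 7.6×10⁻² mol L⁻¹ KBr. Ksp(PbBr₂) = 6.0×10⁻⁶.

1.0×10⁻³ M

PbBr₂(s) ⇌ Pb²⁺(aq) + 2 Br⁻(aq)
Br⁻ is already present at 7.6×10⁻² mol L⁻¹. If s mol/L of PbBr₂ dissolves, [Pb²⁺] = s while [Br⁻] ≈ 7.6×10⁻² mol L⁻¹.
Ksp = [Pb²⁺][Br⁻]^2 = s(7.6×10⁻²)^2
s = 6.0×10⁻⁶ / (7.6×10⁻²)^2 = 1.0×10⁻³
s = 1.0×10⁻³ mol L⁻¹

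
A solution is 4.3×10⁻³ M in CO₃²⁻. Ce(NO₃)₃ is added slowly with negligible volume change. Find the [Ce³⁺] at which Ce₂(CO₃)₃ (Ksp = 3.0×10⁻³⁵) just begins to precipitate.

A salt starts to precipitate once the ion product Q reaches its Ksp.
Ce₂(CO₃)₃(s) ⇌ 2 Ce³⁺(aq) + 3 CO₃²⁻(aq)
Ksp = [Ce³⁺]^2[CO₃²⁻]^3 = [Ce³⁺]^2(4.3×10⁻³)^3
[Ce³⁺]^2 = 3.0×10⁻³⁵ / (4.3×10⁻³)^3 = 3.8×10⁻²⁸
[Ce³⁺] = 1.9×10⁻¹⁴ M

1.9×10⁻¹⁴ M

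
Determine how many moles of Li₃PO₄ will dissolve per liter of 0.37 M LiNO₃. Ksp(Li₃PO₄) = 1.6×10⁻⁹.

3.2×10⁻⁸ M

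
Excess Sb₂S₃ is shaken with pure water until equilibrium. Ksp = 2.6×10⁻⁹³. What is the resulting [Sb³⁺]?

2.4×10⁻¹⁹ M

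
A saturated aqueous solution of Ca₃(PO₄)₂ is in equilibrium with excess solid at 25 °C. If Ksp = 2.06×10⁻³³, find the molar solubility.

1.14×10⁻⁷ M

Ca₃(PO₄)₂(s) ⇌ 3 Ca²⁺(aq) + 2 PO₄³⁻(aq)
If s mol/L of Ca₃(PO₄)₂ dissolves, [Ca²⁺] = 3s and [PO₄³⁻] = 2s.
Ksp = [Ca²⁺]^3[PO₄³⁻]^2 = (3s)^3 · (2s)^2 = 108s^5
108s^5 = 2.06×10⁻³³  ⇒  s^5 = 1.91×10⁻³⁵
Taking the 5th root, s = 1.14×10⁻⁷ M.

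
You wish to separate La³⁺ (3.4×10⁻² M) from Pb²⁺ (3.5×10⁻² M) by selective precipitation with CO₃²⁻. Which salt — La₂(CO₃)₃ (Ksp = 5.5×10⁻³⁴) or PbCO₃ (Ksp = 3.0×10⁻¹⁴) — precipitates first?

The threshold for precipitation is Q = Ksp.
For La₂(CO₃)₃: [CO₃²⁻] = (Ksp/[La³⁺]^2)^(1/3) = 7.8×10⁻¹¹ M
For PbCO₃: [CO₃²⁻] = (Ksp/[Pb²⁺]) = 8.6×10⁻¹³ M
Since PbCO₃ needs less CO₃²⁻ to reach saturation, it precipitates first.

PbCO₃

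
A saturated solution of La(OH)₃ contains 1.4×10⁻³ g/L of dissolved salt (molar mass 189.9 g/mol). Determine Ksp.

Molar solubility s = (1.4×10⁻³ g/L) / (189.9 g/mol) = 7.372×10⁻⁶ mol/L
La(OH)₃(s) ⇌ La³⁺(aq) + 3 OH⁻(aq)
With molar solubility s: [La³⁺] = s, [OH⁻] = 3s.
Ksp = [La³⁺][OH⁻]^3 = s · (3s)^3 = 27s^4
Ksp = 27 × (7.372×10⁻⁶)^4 = 8.0×10⁻²⁰

Ksp = 8.0×10⁻²⁰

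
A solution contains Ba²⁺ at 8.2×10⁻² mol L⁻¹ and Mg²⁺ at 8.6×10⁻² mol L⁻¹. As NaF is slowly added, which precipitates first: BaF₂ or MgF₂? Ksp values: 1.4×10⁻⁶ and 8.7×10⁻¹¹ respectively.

MgF₂

A salt starts to precipitate once the ion product Q reaches its Ksp.
For BaF₂: [F⁻] = (Ksp/[Ba²⁺])^(1/2) = 4.1×10⁻³ mol L⁻¹
For MgF₂: [F⁻] = (Ksp/[Mg²⁺])^(1/2) = 3.2×10⁻⁵ mol L⁻¹
MgF₂ requires the lower [F⁻], so it precipitates first.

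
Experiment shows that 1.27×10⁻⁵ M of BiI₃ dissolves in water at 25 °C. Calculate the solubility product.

BiI₃(s) ⇌ Bi³⁺(aq) + 3 I⁻(aq)
Let s be the molar solubility. Then [Bi³⁺] = s and [I⁻] = 3s.
Ksp = [Bi³⁺][I⁻]^3 = s · (3s)^3 = 27s^4
Ksp = 27 × (1.27×10⁻⁵)^4 = 7.02×10⁻¹⁹

Ksp = 7.02×10⁻¹⁹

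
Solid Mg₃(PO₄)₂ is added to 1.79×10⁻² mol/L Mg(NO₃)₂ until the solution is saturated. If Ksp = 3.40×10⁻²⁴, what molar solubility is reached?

3.85×10⁻¹⁰ M

Mg₃(PO₄)₂(s) ⇌ 3 Mg²⁺(aq) + 2 PO₄³⁻(aq)
Let s be the solubility of Mg₃(PO₄)₂ here. The common ion gives [Mg²⁺] ≈ 1.79×10⁻² mol/L, and [PO₄³⁻] = 2s.
Ksp = [Mg²⁺]^3[PO₄³⁻]^2 = (1.79×10⁻²)^3(2s)^2
(2s)^2 = 3.40×10⁻²⁴ / (1.79×10⁻²)^3 = 5.93×10⁻¹⁹
s = 3.85×10⁻¹⁰ mol/L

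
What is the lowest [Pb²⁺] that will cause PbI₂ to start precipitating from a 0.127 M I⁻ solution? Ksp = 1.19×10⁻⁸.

7.38×10⁻⁷ M

The threshold for precipitation is Q = Ksp.
PbI₂(s) ⇌ Pb²⁺(aq) + 2 I⁻(aq)
Ksp = [Pb²⁺][I⁻]^2 = [Pb²⁺](0.127)^2
[Pb²⁺] = 1.19×10⁻⁸ / (0.127)^2 = 7.38×10⁻⁷
[Pb²⁺] = 7.38×10⁻⁷ M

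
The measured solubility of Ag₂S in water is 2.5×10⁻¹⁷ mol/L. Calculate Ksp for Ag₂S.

Ksp = 6.3×10⁻⁵⁰

Ag₂S(s) ⇌ 2 Ag⁺(aq) + S²⁻(aq)
With molar solubility s: [Ag⁺] = 2s, [S²⁻] = s.
Ksp = [Ag⁺]^2[S²⁻] = (2s)^2 · s = 4s^3
Ksp = 4 × (2.5×10⁻¹⁷)^3 = 6.3×10⁻⁵⁰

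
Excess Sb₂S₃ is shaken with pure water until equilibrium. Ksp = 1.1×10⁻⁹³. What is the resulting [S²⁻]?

Sb₂S₃(s) ⇌ 2 Sb³⁺(aq) + 3 S²⁻(aq)
If s mol/L of Sb₂S₃ dissolves, [Sb³⁺] = 2s and [S²⁻] = 3s.
Ksp = [Sb³⁺]^2[S²⁻]^3 = (2s)^2 · (3s)^3 = 108s^5 = 1.1×10⁻⁹³
s = 1.0×10⁻¹⁹ M
[S²⁻] = 3s = 3.0×10⁻¹⁹ M

3.0×10⁻¹⁹ M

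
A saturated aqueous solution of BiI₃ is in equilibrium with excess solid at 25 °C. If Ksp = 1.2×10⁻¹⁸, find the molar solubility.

1.5×10⁻⁵ M

BiI₃(s) ⇌ Bi³⁺(aq) + 3 I⁻(aq)
With molar solubility s: [Bi³⁺] = s, [I⁻] = 3s.
Ksp = [Bi³⁺][I⁻]^3 = s · (3s)^3 = 27s^4
27s^4 = 1.2×10⁻¹⁸  ⇒  s^4 = 4.4×10⁻²⁰
Taking the 4th root, s = 1.5×10⁻⁵ mol L⁻¹.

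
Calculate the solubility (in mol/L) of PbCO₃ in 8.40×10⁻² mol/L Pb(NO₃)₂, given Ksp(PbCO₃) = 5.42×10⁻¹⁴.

6.45×10⁻¹³ M

PbCO₃(s) ⇌ Pb²⁺(aq) + CO₃²⁻(aq)
Pb²⁺ is already present at 8.40×10⁻² mol/L. If s mol/L of PbCO₃ dissolves, [CO₃²⁻] = s while [Pb²⁺] ≈ 8.40×10⁻² mol/L.
Ksp = [Pb²⁺][CO₃²⁻] = (8.40×10⁻²)s
s = 5.42×10⁻¹⁴ / (8.40×10⁻²) = 6.45×10⁻¹³
s = 6.45×10⁻¹³ mol/L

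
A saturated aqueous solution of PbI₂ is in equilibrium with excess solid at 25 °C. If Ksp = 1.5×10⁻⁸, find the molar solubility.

1.6×10⁻³ M

PbI₂(s) ⇌ Pb²⁺(aq) + 2 I⁻(aq)
Call the molar solubility s, so that [Pb²⁺] = s and [I⁻] = 2s.
Ksp = [Pb²⁺][I⁻]^2 = s · (2s)^2 = 4s^3
4s^3 = 1.5×10⁻⁸  ⇒  s^3 = 3.8×10⁻⁹
s = (3.8×10⁻⁹)^(1/3) = 1.6×10⁻³ M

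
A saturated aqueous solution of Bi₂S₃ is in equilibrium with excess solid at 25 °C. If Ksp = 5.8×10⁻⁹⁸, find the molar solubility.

Bi₂S₃(s) ⇌ 2 Bi³⁺(aq) + 3 S²⁻(aq)
Let s be the molar solubility. Then [Bi³⁺] = 2s and [S²⁻] = 3s.
Ksp = [Bi³⁺]^2[S²⁻]^3 = (2s)^2 · (3s)^3 = 108s^5
108s^5 = 5.8×10⁻⁹⁸  ⇒  s^5 = 5.4×10⁻¹⁰⁰
Taking the 5th root, s = 1.4×10⁻²⁰ mol/L.

1.4×10⁻²⁰ M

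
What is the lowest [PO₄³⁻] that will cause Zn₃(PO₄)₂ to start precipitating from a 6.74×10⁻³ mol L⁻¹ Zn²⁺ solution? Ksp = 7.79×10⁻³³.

1.60×10⁻¹³ M

A salt starts to precipitate once the ion product Q reaches its Ksp.
Zn₃(PO₄)₂(s) ⇌ 3 Zn²⁺(aq) + 2 PO₄³⁻(aq)
Ksp = [Zn²⁺]^3[PO₄³⁻]^2 = [PO₄³⁻]^2(6.74×10⁻³)^3
[PO₄³⁻]^2 = 7.79×10⁻³³ / (6.74×10⁻³)^3 = 2.54×10⁻²⁶
[PO₄³⁻] = 1.60×10⁻¹³ mol L⁻¹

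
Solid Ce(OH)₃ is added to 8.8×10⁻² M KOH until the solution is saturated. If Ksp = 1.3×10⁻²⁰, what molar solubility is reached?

1.9×10⁻¹⁷ M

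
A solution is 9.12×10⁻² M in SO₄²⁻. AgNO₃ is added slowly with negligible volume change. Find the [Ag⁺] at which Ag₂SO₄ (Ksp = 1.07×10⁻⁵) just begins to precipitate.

1.08×10⁻² M

Precipitation begins when Q = Ksp.
Ag₂SO₄(s) ⇌ 2 Ag⁺(aq) + SO₄²⁻(aq)
Ksp = [Ag⁺]^2[SO₄²⁻] = [Ag⁺]^2(9.12×10⁻²)
[Ag⁺]^2 = 1.07×10⁻⁵ / (9.12×10⁻²) = 1.17×10⁻⁴
[Ag⁺] = 1.08×10⁻² M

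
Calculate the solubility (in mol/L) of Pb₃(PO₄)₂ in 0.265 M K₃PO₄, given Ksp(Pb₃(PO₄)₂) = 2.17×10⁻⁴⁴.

2.25×10⁻¹⁵ M

Pb₃(PO₄)₂(s) ⇌ 3 Pb²⁺(aq) + 2 PO₄³⁻(aq)
PO₄³⁻ is already present at 0.265 M. If s mol/L of Pb₃(PO₄)₂ dissolves, [Pb²⁺] = 3s while [PO₄³⁻] ≈ 0.265 M.
Ksp = [Pb²⁺]^3[PO₄³⁻]^2 = (3s)^3(0.265)^2
(3s)^3 = 2.17×10⁻⁴⁴ / (0.265)^2 = 3.09×10⁻⁴³
s = 2.25×10⁻¹⁵ M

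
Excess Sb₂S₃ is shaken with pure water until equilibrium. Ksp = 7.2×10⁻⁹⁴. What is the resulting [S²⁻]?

2.8×10⁻¹⁹ M

Sb₂S₃(s) ⇌ 2 Sb³⁺(aq) + 3 S²⁻(aq)
Let s be the molar solubility. Then [Sb³⁺] = 2s and [S²⁻] = 3s.
Ksp = [Sb³⁺]^2[S²⁻]^3 = (2s)^2 · (3s)^3 = 108s^5 = 7.2×10⁻⁹⁴
s = 9.2×10⁻²⁰ mol/L
[S²⁻] = 3s = 2.8×10⁻¹⁹ mol/L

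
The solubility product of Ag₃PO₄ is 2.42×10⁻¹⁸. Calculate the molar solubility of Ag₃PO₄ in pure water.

1.73×10⁻⁵ M

Ag₃PO₄(s) ⇌ 3 Ag⁺(aq) + PO₄³⁻(aq)
With molar solubility s: [Ag⁺] = 3s, [PO₄³⁻] = s.
Ksp = [Ag⁺]^3[PO₄³⁻] = (3s)^3 · s = 27s^4
27s^4 = 2.42×10⁻¹⁸  ⇒  s^4 = 8.96×10⁻²⁰
s = (8.96×10⁻²⁰)^(1/4) = 1.73×10⁻⁵ M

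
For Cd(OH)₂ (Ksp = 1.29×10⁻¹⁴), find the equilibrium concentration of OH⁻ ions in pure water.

Cd(OH)₂(s) ⇌ Cd²⁺(aq) + 2 OH⁻(aq)
If s mol/L of Cd(OH)₂ dissolves, [Cd²⁺] = s and [OH⁻] = 2s.
Ksp = [Cd²⁺][OH⁻]^2 = s · (2s)^2 = 4s^3 = 1.29×10⁻¹⁴
s = 1.48×10⁻⁵ mol/L
[OH⁻] = 2s = 2.95×10⁻⁵ mol/L

2.95×10⁻⁵ M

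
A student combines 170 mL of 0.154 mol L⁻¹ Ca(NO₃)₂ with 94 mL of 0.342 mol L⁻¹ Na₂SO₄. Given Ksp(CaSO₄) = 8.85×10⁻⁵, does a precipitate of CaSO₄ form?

Yes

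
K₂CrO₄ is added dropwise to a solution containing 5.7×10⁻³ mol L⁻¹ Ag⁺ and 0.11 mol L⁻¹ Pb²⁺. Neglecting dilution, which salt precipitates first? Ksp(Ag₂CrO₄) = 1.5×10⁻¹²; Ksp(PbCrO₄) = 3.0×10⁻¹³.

PbCrO₄

Precipitation begins when Q = Ksp.
For Ag₂CrO₄: [CrO₄²⁻] = (Ksp/[Ag⁺]^2) = 4.6×10⁻⁸ mol L⁻¹
For PbCrO₄: [CrO₄²⁻] = (Ksp/[Pb²⁺]) = 2.7×10⁻¹² mol L⁻¹
PbCrO₄ requires the lower [CrO₄²⁻], so it precipitates first.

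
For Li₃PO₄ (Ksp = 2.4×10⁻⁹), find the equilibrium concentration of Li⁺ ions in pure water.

Li₃PO₄(s) ⇌ 3 Li⁺(aq) + PO₄³⁻(aq)
If s mol/L of Li₃PO₄ dissolves, [Li⁺] = 3s and [PO₄³⁻] = s.
Ksp = [Li⁺]^3[PO₄³⁻] = (3s)^3 · s = 27s^4 = 2.4×10⁻⁹
s = 3.1×10⁻³ M
[Li⁺] = 3s = 9.2×10⁻³ M

9.2×10⁻³ M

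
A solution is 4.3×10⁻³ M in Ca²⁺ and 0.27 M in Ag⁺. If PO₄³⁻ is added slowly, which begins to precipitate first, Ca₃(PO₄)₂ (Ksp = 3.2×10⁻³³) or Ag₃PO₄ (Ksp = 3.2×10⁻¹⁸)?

Precipitation of each salt begins when its ion product equals Ksp.
For Ca₃(PO₄)₂: [PO₄³⁻] = (Ksp/[Ca²⁺]^3)^(1/2) = 2.0×10⁻¹³ M
For Ag₃PO₄: [PO₄³⁻] = (Ksp/[Ag⁺]^3) = 1.6×10⁻¹⁶ M
Since Ag₃PO₄ needs less PO₄³⁻ to reach saturation, it precipitates first.

Ag₃PO₄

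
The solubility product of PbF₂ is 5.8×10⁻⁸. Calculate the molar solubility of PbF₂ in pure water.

PbF₂(s) ⇌ Pb²⁺(aq) + 2 F⁻(aq)
Call the molar solubility s, so that [Pb²⁺] = s and [F⁻] = 2s.
Ksp = [Pb²⁺][F⁻]^2 = s · (2s)^2 = 4s^3
4s^3 = 5.8×10⁻⁸  ⇒  s^3 = 1.5×10⁻⁸
s = 2.4×10⁻³ M

2.4×10⁻³ M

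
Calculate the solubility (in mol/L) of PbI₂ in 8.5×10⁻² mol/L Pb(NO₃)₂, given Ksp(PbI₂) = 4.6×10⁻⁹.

PbI₂(s) ⇌ Pb²⁺(aq) + 2 I⁻(aq)
The solution already contains Pb²⁺ at 8.5×10⁻² mol/L. Let s be the molar solubility of PbI₂.
[Pb²⁺] ≈ 8.5×10⁻² mol/L (common ion dominates); [I⁻] = 2s.
Ksp = [Pb²⁺][I⁻]^2 = (8.5×10⁻²)(2s)^2
(2s)^2 = 4.6×10⁻⁹ / (8.5×10⁻²) = 5.4×10⁻⁸
s = 1.2×10⁻⁴ mol/L

1.2×10⁻⁴ M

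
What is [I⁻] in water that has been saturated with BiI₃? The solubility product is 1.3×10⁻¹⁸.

4.4×10⁻⁵ M

BiI₃(s) ⇌ Bi³⁺(aq) + 3 I⁻(aq)
Let s be the molar solubility. Then [Bi³⁺] = s and [I⁻] = 3s.
Ksp = [Bi³⁺][I⁻]^3 = s · (3s)^3 = 27s^4 = 1.3×10⁻¹⁸
s = 1.5×10⁻⁵ mol/L
[I⁻] = 3s = 4.4×10⁻⁵ mol/L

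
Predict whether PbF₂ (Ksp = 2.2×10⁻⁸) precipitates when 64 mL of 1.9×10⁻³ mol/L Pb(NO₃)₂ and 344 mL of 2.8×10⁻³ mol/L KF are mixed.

No

The combined volume is 408 mL.
[Pb²⁺] = (1.9×10⁻³)(64)/408 = 3.0×10⁻⁴ mol/L
[F⁻] = (2.8×10⁻³)(344)/408 = 2.4×10⁻³ mol/L
Q = [Pb²⁺][F⁻]^2 = 1.7×10⁻⁹
Since Q (1.7×10⁻⁹) is less than Ksp (2.2×10⁻⁸), no PbF₂ precipitates.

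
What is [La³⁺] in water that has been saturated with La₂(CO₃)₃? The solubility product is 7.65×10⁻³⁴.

1.87×10⁻⁷ M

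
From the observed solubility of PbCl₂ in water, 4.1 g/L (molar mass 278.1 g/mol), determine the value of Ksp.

Ksp = 1.3×10⁻⁵

Convert to molarity: s = 4.1 / 278.1 = 1.474×10⁻² mol/L
PbCl₂(s) ⇌ Pb²⁺(aq) + 2 Cl⁻(aq)
Call the molar solubility s, so that [Pb²⁺] = s and [Cl⁻] = 2s.
Ksp = [Pb²⁺][Cl⁻]^2 = s · (2s)^2 = 4s^3
Ksp = 4 × (1.474×10⁻²)^3 = 1.3×10⁻⁵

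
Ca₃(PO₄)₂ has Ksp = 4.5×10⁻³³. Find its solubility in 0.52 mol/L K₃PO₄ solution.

8.5×10⁻¹² M

Ca₃(PO₄)₂(s) ⇌ 3 Ca²⁺(aq) + 2 PO₄³⁻(aq)
With PO₄³⁻ already at 0.52 mol/L and s small, take [PO₄³⁻] ≈ 0.52 mol/L and [Ca²⁺] = 3s.
Ksp = [Ca²⁺]^3[PO₄³⁻]^2 = (3s)^3(0.52)^2
(3s)^3 = 4.5×10⁻³³ / (0.52)^2 = 1.7×10⁻³²
s = 8.5×10⁻¹² mol/L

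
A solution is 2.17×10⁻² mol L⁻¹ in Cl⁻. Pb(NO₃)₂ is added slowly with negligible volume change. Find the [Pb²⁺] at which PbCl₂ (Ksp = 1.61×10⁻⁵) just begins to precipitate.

3.42×10⁻² M

The threshold for precipitation is Q = Ksp.
PbCl₂(s) ⇌ Pb²⁺(aq) + 2 Cl⁻(aq)
Ksp = [Pb²⁺][Cl⁻]^2 = [Pb²⁺](2.17×10⁻²)^2
[Pb²⁺] = 1.61×10⁻⁵ / (2.17×10⁻²)^2 = 3.42×10⁻²
[Pb²⁺] = 3.42×10⁻² mol L⁻¹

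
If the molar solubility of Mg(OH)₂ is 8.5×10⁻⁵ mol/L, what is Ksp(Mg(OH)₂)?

Ksp = 2.5×10⁻¹²

Mg(OH)₂(s) ⇌ Mg²⁺(aq) + 2 OH⁻(aq)
Call the molar solubility s, so that [Mg²⁺] = s and [OH⁻] = 2s.
Ksp = [Mg²⁺][OH⁻]^2 = s · (2s)^2 = 4s^3
Ksp = 4 × (8.5×10⁻⁵)^3 = 2.5×10⁻¹²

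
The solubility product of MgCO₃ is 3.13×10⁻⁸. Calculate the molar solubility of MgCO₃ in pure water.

MgCO₃(s) ⇌ Mg²⁺(aq) + CO₃²⁻(aq)
With molar solubility s: [Mg²⁺] = s, [CO₃²⁻] = s.
Ksp = [Mg²⁺][CO₃²⁻] = s · s = s^2
s^2 = 3.13×10⁻⁸
s = 1.77×10⁻⁴ mol/L

1.77×10⁻⁴ M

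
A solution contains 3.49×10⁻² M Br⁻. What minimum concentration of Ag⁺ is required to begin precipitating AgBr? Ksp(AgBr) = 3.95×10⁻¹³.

The threshold for precipitation is Q = Ksp.
AgBr(s) ⇌ Ag⁺(aq) + Br⁻(aq)
Ksp = [Ag⁺][Br⁻] = [Ag⁺](3.49×10⁻²)
[Ag⁺] = 3.95×10⁻¹³ / (3.49×10⁻²) = 1.13×10⁻¹¹
[Ag⁺] = 1.13×10⁻¹¹ M

1.13×10⁻¹¹ M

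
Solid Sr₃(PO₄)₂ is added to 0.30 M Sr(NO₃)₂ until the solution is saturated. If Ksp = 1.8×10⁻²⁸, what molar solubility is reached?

4.1×10⁻¹⁴ M

Sr₃(PO₄)₂(s) ⇌ 3 Sr²⁺(aq) + 2 PO₄³⁻(aq)
The solution already contains Sr²⁺ at 0.30 M. Let s be the molar solubility of Sr₃(PO₄)₂.
[Sr²⁺] ≈ 0.30 M (common ion dominates); [PO₄³⁻] = 2s.
Ksp = [Sr²⁺]^3[PO₄³⁻]^2 = (0.30)^3(2s)^2
(2s)^2 = 1.8×10⁻²⁸ / (0.30)^3 = 6.7×10⁻²⁷
s = 4.1×10⁻¹⁴ M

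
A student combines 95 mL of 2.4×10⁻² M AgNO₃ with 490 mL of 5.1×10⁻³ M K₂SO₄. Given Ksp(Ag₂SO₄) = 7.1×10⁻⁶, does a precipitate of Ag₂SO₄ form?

After mixing, V = 95 mL + 490 mL = 585 mL.
[Ag⁺] = (2.4×10⁻²)(95)/585 = 3.9×10⁻³ M
[SO₄²⁻] = (5.1×10⁻³)(490)/585 = 4.3×10⁻³ M
Q = [Ag⁺]^2[SO₄²⁻] = 6.5×10⁻⁸
Since Q (6.5×10⁻⁸) is less than Ksp (7.1×10⁻⁶), no Ag₂SO₄ precipitates.

No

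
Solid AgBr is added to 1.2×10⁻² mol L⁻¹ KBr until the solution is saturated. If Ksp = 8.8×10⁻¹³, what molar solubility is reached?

7.3×10⁻¹¹ M

AgBr(s) ⇌ Ag⁺(aq) + Br⁻(aq)
Let s be the solubility of AgBr here. The common ion gives [Br⁻] ≈ 1.2×10⁻² mol L⁻¹, and [Ag⁺] = s.
Ksp = [Ag⁺][Br⁻] = s(1.2×10⁻²)
s = 8.8×10⁻¹³ / (1.2×10⁻²) = 7.3×10⁻¹¹
s = 7.3×10⁻¹¹ mol L⁻¹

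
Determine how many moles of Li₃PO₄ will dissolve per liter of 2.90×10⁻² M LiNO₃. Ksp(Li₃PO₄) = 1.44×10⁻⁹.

5.90×10⁻⁵ M

Li₃PO₄(s) ⇌ 3 Li⁺(aq) + PO₄³⁻(aq)
The solution already contains Li⁺ at 2.90×10⁻² M. Let s be the molar solubility of Li₃PO₄.
[Li⁺] ≈ 2.90×10⁻² M (common ion dominates); [PO₄³⁻] = s.
Ksp = [Li⁺]^3[PO₄³⁻] = (2.90×10⁻²)^3s
s = 1.44×10⁻⁹ / (2.90×10⁻²)^3 = 5.90×10⁻⁵
s = 5.90×10⁻⁵ M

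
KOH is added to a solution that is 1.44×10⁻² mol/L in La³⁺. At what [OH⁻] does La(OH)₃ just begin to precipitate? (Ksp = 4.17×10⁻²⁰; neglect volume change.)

1.43×10⁻⁶ M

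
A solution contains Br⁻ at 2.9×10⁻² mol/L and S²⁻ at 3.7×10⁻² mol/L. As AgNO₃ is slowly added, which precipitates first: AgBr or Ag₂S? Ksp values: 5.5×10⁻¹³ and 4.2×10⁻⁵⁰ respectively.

Ag₂S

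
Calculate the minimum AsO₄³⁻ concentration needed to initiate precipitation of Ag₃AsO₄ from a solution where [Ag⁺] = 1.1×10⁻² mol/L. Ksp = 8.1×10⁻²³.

6.1×10⁻¹⁷ M

The threshold for precipitation is Q = Ksp.
Ag₃AsO₄(s) ⇌ 3 Ag⁺(aq) + AsO₄³⁻(aq)
Ksp = [Ag⁺]^3[AsO₄³⁻] = [AsO₄³⁻](1.1×10⁻²)^3
[AsO₄³⁻] = 8.1×10⁻²³ / (1.1×10⁻²)^3 = 6.1×10⁻¹⁷
[AsO₄³⁻] = 6.1×10⁻¹⁷ mol/L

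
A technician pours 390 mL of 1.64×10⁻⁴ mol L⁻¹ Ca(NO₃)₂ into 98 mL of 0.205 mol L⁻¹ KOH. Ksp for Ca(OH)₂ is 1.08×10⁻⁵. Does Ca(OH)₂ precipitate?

No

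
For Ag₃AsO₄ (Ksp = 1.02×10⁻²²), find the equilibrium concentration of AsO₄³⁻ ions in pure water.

Ag₃AsO₄(s) ⇌ 3 Ag⁺(aq) + AsO₄³⁻(aq)
Call the molar solubility s, so that [Ag⁺] = 3s and [AsO₄³⁻] = s.
Ksp = [Ag⁺]^3[AsO₄³⁻] = (3s)^3 · s = 27s^4 = 1.02×10⁻²²
s = 1.39×10⁻⁶ mol L⁻¹
[AsO₄³⁻] = s = 1.39×10⁻⁶ mol L⁻¹

1.39×10⁻⁶ M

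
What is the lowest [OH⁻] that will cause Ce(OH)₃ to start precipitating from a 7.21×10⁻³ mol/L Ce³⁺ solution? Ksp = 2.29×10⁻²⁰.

Precipitation of each salt begins when its ion product equals Ksp.
Ce(OH)₃(s) ⇌ Ce³⁺(aq) + 3 OH⁻(aq)
Ksp = [Ce³⁺][OH⁻]^3 = [OH⁻]^3(7.21×10⁻³)
[OH⁻]^3 = 2.29×10⁻²⁰ / (7.21×10⁻³) = 3.18×10⁻¹⁸
[OH⁻] = 1.47×10⁻⁶ mol/L

1.47×10⁻⁶ M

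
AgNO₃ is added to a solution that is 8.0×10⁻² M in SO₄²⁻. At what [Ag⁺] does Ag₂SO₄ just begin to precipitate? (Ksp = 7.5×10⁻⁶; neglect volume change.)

A salt starts to precipitate once the ion product Q reaches its Ksp.
Ag₂SO₄(s) ⇌ 2 Ag⁺(aq) + SO₄²⁻(aq)
Ksp = [Ag⁺]^2[SO₄²⁻] = [Ag⁺]^2(8.0×10⁻²)
[Ag⁺]^2 = 7.5×10⁻⁶ / (8.0×10⁻²) = 9.4×10⁻⁵
[Ag⁺] = 9.7×10⁻³ M

9.7×10⁻³ M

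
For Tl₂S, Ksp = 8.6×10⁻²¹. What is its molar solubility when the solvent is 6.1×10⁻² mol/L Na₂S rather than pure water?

Tl₂S(s) ⇌ 2 Tl⁺(aq) + S²⁻(aq)
Let s be the solubility of Tl₂S here. The common ion gives [S²⁻] ≈ 6.1×10⁻² mol/L, and [Tl⁺] = 2s.
Ksp = [Tl⁺]^2[S²⁻] = (2s)^2(6.1×10⁻²)
(2s)^2 = 8.6×10⁻²¹ / (6.1×10⁻²) = 1.4×10⁻¹⁹
s = 1.9×10⁻¹⁰ mol/L

1.9×10⁻¹⁰ M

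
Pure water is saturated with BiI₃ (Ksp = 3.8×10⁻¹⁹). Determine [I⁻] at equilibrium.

3.3×10⁻⁵ M

BiI₃(s) ⇌ Bi³⁺(aq) + 3 I⁻(aq)
For each mole of BiI₃ that dissolves per liter, [Bi³⁺] = s and [I⁻] = 3s; let s denote this solubility.
Ksp = [Bi³⁺][I⁻]^3 = s · (3s)^3 = 27s^4 = 3.8×10⁻¹⁹
s = 1.1×10⁻⁵ M
[I⁻] = 3s = 3.3×10⁻⁵ M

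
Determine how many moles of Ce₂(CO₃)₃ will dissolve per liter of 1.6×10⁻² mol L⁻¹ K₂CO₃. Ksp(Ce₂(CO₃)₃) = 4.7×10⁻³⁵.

1.7×10⁻¹⁵ M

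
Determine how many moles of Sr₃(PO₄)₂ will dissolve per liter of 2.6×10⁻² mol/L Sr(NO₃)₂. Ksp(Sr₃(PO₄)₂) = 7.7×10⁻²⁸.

Sr₃(PO₄)₂(s) ⇌ 3 Sr²⁺(aq) + 2 PO₄³⁻(aq)
With Sr²⁺ already at 2.6×10⁻² mol/L and s small, take [Sr²⁺] ≈ 2.6×10⁻² mol/L and [PO₄³⁻] = 2s.
Ksp = [Sr²⁺]^3[PO₄³⁻]^2 = (2.6×10⁻²)^3(2s)^2
(2s)^2 = 7.7×10⁻²⁸ / (2.6×10⁻²)^3 = 4.4×10⁻²³
s = 3.3×10⁻¹² mol/L

3.3×10⁻¹² M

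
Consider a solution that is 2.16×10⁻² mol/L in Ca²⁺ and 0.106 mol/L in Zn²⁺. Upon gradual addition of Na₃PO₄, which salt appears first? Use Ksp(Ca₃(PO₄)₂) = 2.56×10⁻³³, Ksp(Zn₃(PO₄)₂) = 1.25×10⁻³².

Precipitation of each salt begins when its ion product equals Ksp.
For Ca₃(PO₄)₂: [PO₄³⁻] = (Ksp/[Ca²⁺]^3)^(1/2) = 1.59×10⁻¹⁴ mol/L
For Zn₃(PO₄)₂: [PO₄³⁻] = (Ksp/[Zn²⁺]^3)^(1/2) = 3.24×10⁻¹⁵ mol/L
Zn₃(PO₄)₂ requires the lower [PO₄³⁻], so it precipitates first.

Zn₃(PO₄)₂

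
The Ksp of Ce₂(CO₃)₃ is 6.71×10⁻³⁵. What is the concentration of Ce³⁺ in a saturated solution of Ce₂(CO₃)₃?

Ce₂(CO₃)₃(s) ⇌ 2 Ce³⁺(aq) + 3 CO₃²⁻(aq)
Call the molar solubility s, so that [Ce³⁺] = 2s and [CO₃²⁻] = 3s.
Ksp = [Ce³⁺]^2[CO₃²⁻]^3 = (2s)^2 · (3s)^3 = 108s^5 = 6.71×10⁻³⁵
s = 5.74×10⁻⁸ M
[Ce³⁺] = 2s = 1.15×10⁻⁷ M

1.15×10⁻⁷ M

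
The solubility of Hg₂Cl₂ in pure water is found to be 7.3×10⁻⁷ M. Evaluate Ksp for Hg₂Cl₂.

Hg₂Cl₂(s) ⇌ Hg₂²⁺(aq) + 2 Cl⁻(aq)
Let s be the molar solubility. Then [Hg₂²⁺] = s and [Cl⁻] = 2s.
Ksp = [Hg₂²⁺][Cl⁻]^2 = s · (2s)^2 = 4s^3
Ksp = 4 × (7.3×10⁻⁷)^3 = 1.6×10⁻¹⁸

Ksp = 1.6×10⁻¹⁸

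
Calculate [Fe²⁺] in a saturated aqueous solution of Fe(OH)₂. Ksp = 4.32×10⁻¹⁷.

Fe(OH)₂(s) ⇌ Fe²⁺(aq) + 2 OH⁻(aq)
Call the molar solubility s, so that [Fe²⁺] = s and [OH⁻] = 2s.
Ksp = [Fe²⁺][OH⁻]^2 = s · (2s)^2 = 4s^3 = 4.32×10⁻¹⁷
s = 2.21×10⁻⁶ M
[Fe²⁺] = s = 2.21×10⁻⁶ M

2.21×10⁻⁶ M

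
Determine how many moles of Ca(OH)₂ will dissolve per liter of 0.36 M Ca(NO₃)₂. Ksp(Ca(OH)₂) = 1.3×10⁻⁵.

3.0×10⁻³ M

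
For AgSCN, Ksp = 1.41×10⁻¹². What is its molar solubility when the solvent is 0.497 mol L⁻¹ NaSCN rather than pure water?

2.84×10⁻¹² M

AgSCN(s) ⇌ Ag⁺(aq) + SCN⁻(aq)
With SCN⁻ already at 0.497 mol L⁻¹ and s small, take [SCN⁻] ≈ 0.497 mol L⁻¹ and [Ag⁺] = s.
Ksp = [Ag⁺][SCN⁻] = s(0.497)
s = 1.41×10⁻¹² / (0.497) = 2.84×10⁻¹²
s = 2.84×10⁻¹² mol L⁻¹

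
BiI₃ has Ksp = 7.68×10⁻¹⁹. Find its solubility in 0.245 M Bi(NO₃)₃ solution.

BiI₃(s) ⇌ Bi³⁺(aq) + 3 I⁻(aq)
Bi³⁺ is already present at 0.245 M. If s mol/L of BiI₃ dissolves, [I⁻] = 3s while [Bi³⁺] ≈ 0.245 M.
Ksp = [Bi³⁺][I⁻]^3 = (0.245)(3s)^3
(3s)^3 = 7.68×10⁻¹⁹ / (0.245) = 3.13×10⁻¹⁸
s = 4.88×10⁻⁷ M

4.88×10⁻⁷ M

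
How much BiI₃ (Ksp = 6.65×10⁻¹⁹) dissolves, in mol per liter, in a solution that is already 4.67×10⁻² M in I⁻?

BiI₃(s) ⇌ Bi³⁺(aq) + 3 I⁻(aq)
I⁻ is already present at 4.67×10⁻² M. If s mol/L of BiI₃ dissolves, [Bi³⁺] = s while [I⁻] ≈ 4.67×10⁻² M.
Ksp = [Bi³⁺][I⁻]^3 = s(4.67×10⁻²)^3
s = 6.65×10⁻¹⁹ / (4.67×10⁻²)^3 = 6.53×10⁻¹⁵
s = 6.53×10⁻¹⁵ M

6.53×10⁻¹⁵ M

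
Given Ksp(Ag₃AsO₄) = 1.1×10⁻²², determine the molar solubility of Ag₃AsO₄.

Ag₃AsO₄(s) ⇌ 3 Ag⁺(aq) + AsO₄³⁻(aq)
With molar solubility s: [Ag⁺] = 3s, [AsO₄³⁻] = s.
Ksp = [Ag⁺]^3[AsO₄³⁻] = (3s)^3 · s = 27s^4
27s^4 = 1.1×10⁻²²  ⇒  s^4 = 4.1×10⁻²⁴
s = (4.1×10⁻²⁴)^(1/4) = 1.4×10⁻⁶ mol/L

1.4×10⁻⁶ M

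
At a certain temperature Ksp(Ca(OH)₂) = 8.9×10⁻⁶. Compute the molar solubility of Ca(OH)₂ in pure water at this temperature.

Ca(OH)₂(s) ⇌ Ca²⁺(aq) + 2 OH⁻(aq)
For each mole of Ca(OH)₂ that dissolves per liter, [Ca²⁺] = s and [OH⁻] = 2s; let s denote this solubility.
Ksp = [Ca²⁺][OH⁻]^2 = s · (2s)^2 = 4s^3
4s^3 = 8.9×10⁻⁶  ⇒  s^3 = 2.2×10⁻⁶
s = (2.2×10⁻⁶)^(1/3) = 1.3×10⁻² mol L⁻¹

1.3×10⁻² M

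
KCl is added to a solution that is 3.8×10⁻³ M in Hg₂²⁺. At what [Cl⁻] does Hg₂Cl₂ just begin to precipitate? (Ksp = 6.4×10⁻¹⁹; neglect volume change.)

1.3×10⁻⁸ M

A salt starts to precipitate once the ion product Q reaches its Ksp.
Hg₂Cl₂(s) ⇌ Hg₂²⁺(aq) + 2 Cl⁻(aq)
Ksp = [Hg₂²⁺][Cl⁻]^2 = [Cl⁻]^2(3.8×10⁻³)
[Cl⁻]^2 = 6.4×10⁻¹⁹ / (3.8×10⁻³) = 1.7×10⁻¹⁶
[Cl⁻] = 1.3×10⁻⁸ M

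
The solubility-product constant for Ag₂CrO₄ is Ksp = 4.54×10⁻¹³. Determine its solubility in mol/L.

Ag₂CrO₄(s) ⇌ 2 Ag⁺(aq) + CrO₄²⁻(aq)
With molar solubility s: [Ag⁺] = 2s, [CrO₄²⁻] = s.
Ksp = [Ag⁺]^2[CrO₄²⁻] = (2s)^2 · s = 4s^3
4s^3 = 4.54×10⁻¹³  ⇒  s^3 = 1.14×10⁻¹³
s = 4.84×10⁻⁵ mol/L

4.84×10⁻⁵ M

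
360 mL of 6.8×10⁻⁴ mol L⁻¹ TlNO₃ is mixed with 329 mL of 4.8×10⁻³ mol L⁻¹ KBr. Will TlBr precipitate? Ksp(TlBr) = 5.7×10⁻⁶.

Total volume after mixing = 360 + 329 = 689 mL.
[Tl⁺] = (6.8×10⁻⁴)(360)/689 = 3.6×10⁻⁴ mol L⁻¹
[Br⁻] = (4.8×10⁻³)(329)/689 = 2.3×10⁻³ mol L⁻¹
Q = [Tl⁺][Br⁻] = 8.1×10⁻⁷
Q = 8.1×10⁻⁷ < Ksp = 5.7×10⁻⁶, so the solution is unsaturated and no precipitate forms.

No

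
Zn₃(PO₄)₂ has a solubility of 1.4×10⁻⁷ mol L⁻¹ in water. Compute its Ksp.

Zn₃(PO₄)₂(s) ⇌ 3 Zn²⁺(aq) + 2 PO₄³⁻(aq)
For each mole of Zn₃(PO₄)₂ that dissolves per liter, [Zn²⁺] = 3s and [PO₄³⁻] = 2s; let s denote this solubility.
Ksp = [Zn²⁺]^3[PO₄³⁻]^2 = (3s)^3 · (2s)^2 = 108s^5
Ksp = 108 × (1.4×10⁻⁷)^5 = 5.8×10⁻³³

Ksp = 5.8×10⁻³³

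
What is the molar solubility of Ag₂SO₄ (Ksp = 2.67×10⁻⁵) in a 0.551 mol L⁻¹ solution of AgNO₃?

Ag₂SO₄(s) ⇌ 2 Ag⁺(aq) + SO₄²⁻(aq)
Ag⁺ is already present at 0.551 mol L⁻¹. If s mol/L of Ag₂SO₄ dissolves, [SO₄²⁻] = s while [Ag⁺] ≈ 0.551 mol L⁻¹.
Ksp = [Ag⁺]^2[SO₄²⁻] = (0.551)^2s
s = 2.67×10⁻⁵ / (0.551)^2 = 8.79×10⁻⁵
s = 8.79×10⁻⁵ mol L⁻¹

8.79×10⁻⁵ M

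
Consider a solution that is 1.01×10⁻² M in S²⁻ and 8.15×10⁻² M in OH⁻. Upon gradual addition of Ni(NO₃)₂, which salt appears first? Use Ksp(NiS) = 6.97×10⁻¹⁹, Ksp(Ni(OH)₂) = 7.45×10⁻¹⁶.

NiS

Precipitation begins when Q = Ksp.
For NiS: [Ni²⁺] = (Ksp/[S²⁻]) = 6.90×10⁻¹⁷ M
For Ni(OH)₂: [Ni²⁺] = (Ksp/[OH⁻]^2) = 1.12×10⁻¹³ M
The smaller threshold [Ni²⁺] is reached first, so NiS precipitates first.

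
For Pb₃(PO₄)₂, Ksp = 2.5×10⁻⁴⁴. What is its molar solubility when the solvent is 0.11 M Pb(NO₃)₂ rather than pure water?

Pb₃(PO₄)₂(s) ⇌ 3 Pb²⁺(aq) + 2 PO₄³⁻(aq)
Pb²⁺ is already present at 0.11 M. If s mol/L of Pb₃(PO₄)₂ dissolves, [PO₄³⁻] = 2s while [Pb²⁺] ≈ 0.11 M.
Ksp = [Pb²⁺]^3[PO₄³⁻]^2 = (0.11)^3(2s)^2
(2s)^2 = 2.5×10⁻⁴⁴ / (0.11)^3 = 1.9×10⁻⁴¹
s = 2.2×10⁻²¹ M

2.2×10⁻²¹ M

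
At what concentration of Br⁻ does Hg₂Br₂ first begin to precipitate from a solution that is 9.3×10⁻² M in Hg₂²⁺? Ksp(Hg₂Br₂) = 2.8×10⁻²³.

Precipitation begins when Q = Ksp.
Hg₂Br₂(s) ⇌ Hg₂²⁺(aq) + 2 Br⁻(aq)
Ksp = [Hg₂²⁺][Br⁻]^2 = [Br⁻]^2(9.3×10⁻²)
[Br⁻]^2 = 2.8×10⁻²³ / (9.3×10⁻²) = 3.0×10⁻²²
[Br⁻] = 1.7×10⁻¹¹ M

1.7×10⁻¹¹ M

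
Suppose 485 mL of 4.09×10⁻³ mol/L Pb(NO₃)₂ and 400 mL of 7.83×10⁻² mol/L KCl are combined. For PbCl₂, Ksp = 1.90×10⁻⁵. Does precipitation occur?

No

Total volume after mixing = 485 + 400 = 885 mL.
[Pb²⁺] = (4.09×10⁻³)(485)/885 = 2.24×10⁻³ mol/L
[Cl⁻] = (7.83×10⁻²)(400)/885 = 3.54×10⁻² mol/L
Q = [Pb²⁺][Cl⁻]^2 = 2.81×10⁻⁶
Since Q (2.81×10⁻⁶) is less than Ksp (1.90×10⁻⁵), no PbCl₂ precipitates.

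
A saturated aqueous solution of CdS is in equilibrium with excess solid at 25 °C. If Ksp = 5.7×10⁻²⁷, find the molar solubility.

7.5×10⁻¹⁴ M

CdS(s) ⇌ Cd²⁺(aq) + S²⁻(aq)
With molar solubility s: [Cd²⁺] = s, [S²⁻] = s.
Ksp = [Cd²⁺][S²⁻] = s · s = s^2
s^2 = 5.7×10⁻²⁷
s = 7.5×10⁻¹⁴ mol L⁻¹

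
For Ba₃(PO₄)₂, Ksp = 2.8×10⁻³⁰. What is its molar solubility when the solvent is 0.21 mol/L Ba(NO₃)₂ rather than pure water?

Ba₃(PO₄)₂(s) ⇌ 3 Ba²⁺(aq) + 2 PO₄³⁻(aq)
The solution already contains Ba²⁺ at 0.21 mol/L. Let s be the molar solubility of Ba₃(PO₄)₂.
[Ba²⁺] ≈ 0.21 mol/L (common ion dominates); [PO₄³⁻] = 2s.
Ksp = [Ba²⁺]^3[PO₄³⁻]^2 = (0.21)^3(2s)^2
(2s)^2 = 2.8×10⁻³⁰ / (0.21)^3 = 3.0×10⁻²⁸
s = 8.7×10⁻¹⁵ mol/L

8.7×10⁻¹⁵ M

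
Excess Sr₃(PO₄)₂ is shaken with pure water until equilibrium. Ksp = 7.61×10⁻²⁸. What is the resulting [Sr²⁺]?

Sr₃(PO₄)₂(s) ⇌ 3 Sr²⁺(aq) + 2 PO₄³⁻(aq)
For each mole of Sr₃(PO₄)₂ that dissolves per liter, [Sr²⁺] = 3s and [PO₄³⁻] = 2s; let s denote this solubility.
Ksp = [Sr²⁺]^3[PO₄³⁻]^2 = (3s)^3 · (2s)^2 = 108s^5 = 7.61×10⁻²⁸
s = 1.48×10⁻⁶ mol/L
[Sr²⁺] = 3s = 4.43×10⁻⁶ mol/L

4.43×10⁻⁶ M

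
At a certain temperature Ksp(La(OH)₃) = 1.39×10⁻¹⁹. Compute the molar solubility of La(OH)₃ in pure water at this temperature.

La(OH)₃(s) ⇌ La³⁺(aq) + 3 OH⁻(aq)
If s mol/L of La(OH)₃ dissolves, [La³⁺] = s and [OH⁻] = 3s.
Ksp = [La³⁺][OH⁻]^3 = s · (3s)^3 = 27s^4
27s^4 = 1.39×10⁻¹⁹  ⇒  s^4 = 5.15×10⁻²¹
Taking the 4th root, s = 8.47×10⁻⁶ M.

8.47×10⁻⁶ M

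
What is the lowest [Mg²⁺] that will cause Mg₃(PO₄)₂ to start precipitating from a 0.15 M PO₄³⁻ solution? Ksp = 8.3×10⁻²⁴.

7.2×10⁻⁸ M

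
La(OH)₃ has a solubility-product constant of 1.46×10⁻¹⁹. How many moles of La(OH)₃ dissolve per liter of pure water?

La(OH)₃(s) ⇌ La³⁺(aq) + 3 OH⁻(aq)
If s mol/L of La(OH)₃ dissolves, [La³⁺] = s and [OH⁻] = 3s.
Ksp = [La³⁺][OH⁻]^3 = s · (3s)^3 = 27s^4
27s^4 = 1.46×10⁻¹⁹  ⇒  s^4 = 5.41×10⁻²¹
Taking the 4th root, s = 8.58×10⁻⁶ M.

8.58×10⁻⁶ M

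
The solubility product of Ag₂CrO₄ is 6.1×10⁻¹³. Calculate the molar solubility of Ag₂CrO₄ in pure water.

5.3×10⁻⁵ M

Ag₂CrO₄(s) ⇌ 2 Ag⁺(aq) + CrO₄²⁻(aq)
If s mol/L of Ag₂CrO₄ dissolves, [Ag⁺] = 2s and [CrO₄²⁻] = s.
Ksp = [Ag⁺]^2[CrO₄²⁻] = (2s)^2 · s = 4s^3
4s^3 = 6.1×10⁻¹³  ⇒  s^3 = 1.5×10⁻¹³
Taking the 3rd root, s = 5.3×10⁻⁵ M.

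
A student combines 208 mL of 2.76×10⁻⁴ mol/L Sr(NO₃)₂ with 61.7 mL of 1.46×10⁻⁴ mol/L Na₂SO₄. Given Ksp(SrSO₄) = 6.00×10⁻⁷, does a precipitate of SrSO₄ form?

The combined volume is 269.7 mL.
[Sr²⁺] = (2.76×10⁻⁴)(208)/269.7 = 2.13×10⁻⁴ mol/L
[SO₄²⁻] = (1.46×10⁻⁴)(61.7)/269.7 = 3.34×10⁻⁵ mol/L
Q = [Sr²⁺][SO₄²⁻] = 7.11×10⁻⁹
Q = 7.11×10⁻⁹ < Ksp = 6.00×10⁻⁷, so the solution is unsaturated and no precipitate forms.

No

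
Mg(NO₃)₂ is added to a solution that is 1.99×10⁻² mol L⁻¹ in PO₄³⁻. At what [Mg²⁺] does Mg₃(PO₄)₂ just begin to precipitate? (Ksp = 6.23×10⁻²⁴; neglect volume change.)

2.51×10⁻⁷ M

Precipitation of each salt begins when its ion product equals Ksp.
Mg₃(PO₄)₂(s) ⇌ 3 Mg²⁺(aq) + 2 PO₄³⁻(aq)
Ksp = [Mg²⁺]^3[PO₄³⁻]^2 = [Mg²⁺]^3(1.99×10⁻²)^2
[Mg²⁺]^3 = 6.23×10⁻²⁴ / (1.99×10⁻²)^2 = 1.57×10⁻²⁰
[Mg²⁺] = 2.51×10⁻⁷ mol L⁻¹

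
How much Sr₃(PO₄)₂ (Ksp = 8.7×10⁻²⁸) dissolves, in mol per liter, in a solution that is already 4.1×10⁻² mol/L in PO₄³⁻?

Sr₃(PO₄)₂(s) ⇌ 3 Sr²⁺(aq) + 2 PO₄³⁻(aq)
The solution already contains PO₄³⁻ at 4.1×10⁻² mol/L. Let s be the molar solubility of Sr₃(PO₄)₂.
[PO₄³⁻] ≈ 4.1×10⁻² mol/L (common ion dominates); [Sr²⁺] = 3s.
Ksp = [Sr²⁺]^3[PO₄³⁻]^2 = (3s)^3(4.1×10⁻²)^2
(3s)^3 = 8.7×10⁻²⁸ / (4.1×10⁻²)^2 = 5.2×10⁻²⁵
s = 2.7×10⁻⁹ mol/L

2.7×10⁻⁹ M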